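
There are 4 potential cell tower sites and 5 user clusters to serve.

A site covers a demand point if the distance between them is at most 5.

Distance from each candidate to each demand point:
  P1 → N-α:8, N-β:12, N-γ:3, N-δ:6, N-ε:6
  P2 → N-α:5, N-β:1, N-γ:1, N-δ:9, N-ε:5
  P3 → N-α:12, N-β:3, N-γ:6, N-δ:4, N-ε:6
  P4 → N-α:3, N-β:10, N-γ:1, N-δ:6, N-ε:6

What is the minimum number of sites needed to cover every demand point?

Coverage sets (demand points within 5 of each site):
  P1: {N-γ}
  P2: {N-α, N-β, N-γ, N-ε}
  P3: {N-β, N-δ}
  P4: {N-α, N-γ}
No single site covers all 5 demand points.
But {P2, P3} covers everything, so the minimum is 2.

2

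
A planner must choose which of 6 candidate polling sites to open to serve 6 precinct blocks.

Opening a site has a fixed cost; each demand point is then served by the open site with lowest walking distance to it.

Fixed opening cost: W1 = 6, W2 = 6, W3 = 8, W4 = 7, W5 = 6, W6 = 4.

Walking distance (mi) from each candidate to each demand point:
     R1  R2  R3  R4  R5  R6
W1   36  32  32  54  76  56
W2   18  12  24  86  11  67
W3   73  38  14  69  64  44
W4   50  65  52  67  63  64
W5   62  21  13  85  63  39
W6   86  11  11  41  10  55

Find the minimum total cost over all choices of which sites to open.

Open {W2, W5, W6}: assign each demand point to its cheapest open site.
  R1→W2 18, R2→W6 11, R3→W6 11, R4→W6 41, R5→W6 10, R6→W5 39
  walking distance 130, fixed 16 → total 146.
Compare {W1, W2, W5, W6}: walking distance 130 + fixed 22 = 152.
Compare {W2, W3, W6}: walking distance 135 + fixed 18 = 153.
Compare {W2, W4, W5, W6}: walking distance 130 + fixed 23 = 153.
All other subsets cost ≥ 152. Minimum total cost: 146.

146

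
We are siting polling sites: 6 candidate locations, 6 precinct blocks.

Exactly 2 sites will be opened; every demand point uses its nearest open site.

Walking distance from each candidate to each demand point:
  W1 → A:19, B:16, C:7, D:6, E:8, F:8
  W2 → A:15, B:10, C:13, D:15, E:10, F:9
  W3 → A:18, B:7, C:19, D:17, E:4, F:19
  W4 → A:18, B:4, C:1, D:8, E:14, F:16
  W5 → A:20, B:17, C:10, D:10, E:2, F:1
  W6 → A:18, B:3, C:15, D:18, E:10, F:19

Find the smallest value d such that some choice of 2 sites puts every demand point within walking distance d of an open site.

Open {W1, W2}.
  Farthest demand point is A at walking distance 15 (to W2); all others are ≤ 15.
With {W2, W3} the worst case is 15.
With {W2, W4} the worst case is 15.
No size-2 selection achieves below 15.

15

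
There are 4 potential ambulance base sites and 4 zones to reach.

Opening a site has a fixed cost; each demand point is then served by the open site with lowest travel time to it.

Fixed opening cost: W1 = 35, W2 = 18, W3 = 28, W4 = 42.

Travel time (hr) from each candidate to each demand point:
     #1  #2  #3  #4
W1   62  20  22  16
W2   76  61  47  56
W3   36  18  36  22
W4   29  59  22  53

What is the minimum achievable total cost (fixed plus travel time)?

140

Open {W3}: assign each demand point to its cheapest open site.
  #1→W3 36, #2→W3 18, #3→W3 36, #4→W3 22
  travel time 112, fixed 28 → total 140.
Compare {W1}: travel time 120 + fixed 35 = 155.
Compare {W1, W3}: travel time 92 + fixed 63 = 155.
Compare {W2, W3}: travel time 112 + fixed 46 = 158.
All other subsets cost ≥ 155. Minimum total cost: 140.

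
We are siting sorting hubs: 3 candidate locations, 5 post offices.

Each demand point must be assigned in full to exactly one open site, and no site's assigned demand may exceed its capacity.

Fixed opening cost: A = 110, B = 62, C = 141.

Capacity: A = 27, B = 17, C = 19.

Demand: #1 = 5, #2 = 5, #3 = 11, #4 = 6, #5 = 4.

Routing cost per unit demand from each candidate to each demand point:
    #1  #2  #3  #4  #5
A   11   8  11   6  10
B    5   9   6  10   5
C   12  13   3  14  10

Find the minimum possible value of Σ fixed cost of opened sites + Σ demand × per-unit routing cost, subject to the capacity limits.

379

Open {A, B}; cheapest assignment that respects the capacities:
  A (cap 27, load 15): #2, #4, #5 — cost 5×8 + 6×6 + 4×10 = 116
  B (cap 17, load 16): #1, #3 — cost 5×5 + 11×6 = 91
  Shipping 207, fixed 172 → total 379.
  Any other capacity-feasible assignment to {A, B} ships for at least 207.
Compare {B, C}: its best feasible assignment gives total 406.
Compare {A, C}: its best feasible assignment gives total 455.
Every other set of open sites that can feasibly serve all demand totals ≥ 406 even under its best assignment. Minimum: 379.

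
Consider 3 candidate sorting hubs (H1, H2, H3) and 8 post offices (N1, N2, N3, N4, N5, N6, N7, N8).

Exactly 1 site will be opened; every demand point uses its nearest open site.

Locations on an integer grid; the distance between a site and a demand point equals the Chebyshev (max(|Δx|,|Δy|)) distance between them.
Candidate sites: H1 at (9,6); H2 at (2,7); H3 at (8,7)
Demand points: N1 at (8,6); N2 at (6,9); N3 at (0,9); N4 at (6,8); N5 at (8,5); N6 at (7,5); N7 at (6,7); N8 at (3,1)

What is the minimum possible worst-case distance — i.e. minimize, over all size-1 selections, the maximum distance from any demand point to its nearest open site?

6

Open {H2}.
  Farthest demand point is N1 at distance 6 (to H2); all others are ≤ 6.
With {H3} the worst case is 8.
With {H1} the worst case is 9.
No size-1 selection achieves below 6.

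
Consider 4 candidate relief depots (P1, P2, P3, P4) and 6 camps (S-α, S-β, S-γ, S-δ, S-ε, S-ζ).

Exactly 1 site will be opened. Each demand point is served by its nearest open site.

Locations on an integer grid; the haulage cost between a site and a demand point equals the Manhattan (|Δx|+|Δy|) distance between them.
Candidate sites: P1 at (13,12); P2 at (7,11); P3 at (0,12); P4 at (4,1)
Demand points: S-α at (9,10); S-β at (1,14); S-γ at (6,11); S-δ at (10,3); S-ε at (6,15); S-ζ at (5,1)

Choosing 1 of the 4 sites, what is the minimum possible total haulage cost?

41

Open {P2}.
  S-α→P2 3, S-β→P2 9, S-γ→P2 1, S-δ→P2 11, S-ε→P2 5, S-ζ→P2 12  ⇒ total 41.
Compare {P3}: total 65.
Compare {P4}: total 67.
No size-1 selection does better; minimum is 41.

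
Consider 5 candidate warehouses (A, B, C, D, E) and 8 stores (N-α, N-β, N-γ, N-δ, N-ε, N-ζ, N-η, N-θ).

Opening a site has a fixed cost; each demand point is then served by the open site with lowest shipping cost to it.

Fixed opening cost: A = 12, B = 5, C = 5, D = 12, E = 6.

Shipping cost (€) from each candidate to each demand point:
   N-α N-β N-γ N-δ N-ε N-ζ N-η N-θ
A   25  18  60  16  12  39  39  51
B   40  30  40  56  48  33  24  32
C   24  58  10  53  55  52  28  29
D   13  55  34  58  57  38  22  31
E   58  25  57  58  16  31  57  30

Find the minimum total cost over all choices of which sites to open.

Open {A, C, D, E}: assign each demand point to its cheapest open site.
  N-α→D 13, N-β→A 18, N-γ→C 10, N-δ→A 16, N-ε→A 12, N-ζ→E 31, N-η→D 22, N-θ→C 29
  shipping cost 151, fixed 35 → total 186.
Compare {A, C, D}: shipping cost 158 + fixed 29 = 187.
Compare {A, B, C, D}: shipping cost 153 + fixed 34 = 187.
Compare {A, B, C}: shipping cost 166 + fixed 22 = 188.
All other subsets cost ≥ 187. Minimum total cost: 186.

186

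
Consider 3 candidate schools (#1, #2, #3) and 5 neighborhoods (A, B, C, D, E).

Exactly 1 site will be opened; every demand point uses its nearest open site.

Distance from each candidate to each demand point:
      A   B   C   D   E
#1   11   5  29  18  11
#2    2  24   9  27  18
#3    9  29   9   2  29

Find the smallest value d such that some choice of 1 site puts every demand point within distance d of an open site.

27

Open {#2}.
  Farthest demand point is D at distance 27 (to #2); all others are ≤ 27.
With {#1} the worst case is 29.
With {#3} the worst case is 29.
No size-1 selection achieves below 27.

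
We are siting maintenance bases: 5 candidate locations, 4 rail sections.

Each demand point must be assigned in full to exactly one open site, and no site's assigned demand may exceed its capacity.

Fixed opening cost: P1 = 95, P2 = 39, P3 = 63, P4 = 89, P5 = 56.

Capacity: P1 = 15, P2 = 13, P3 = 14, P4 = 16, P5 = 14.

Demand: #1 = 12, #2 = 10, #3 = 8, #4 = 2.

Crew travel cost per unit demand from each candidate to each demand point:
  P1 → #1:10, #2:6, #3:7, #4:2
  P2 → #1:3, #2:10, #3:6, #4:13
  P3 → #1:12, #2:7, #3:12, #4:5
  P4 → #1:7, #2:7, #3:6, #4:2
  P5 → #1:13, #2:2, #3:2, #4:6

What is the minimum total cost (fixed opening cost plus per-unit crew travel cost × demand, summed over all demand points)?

Open {P2, P3, P5}; cheapest assignment that respects the capacities:
  P2 (cap 13, load 12): #1 — cost 12×3 = 36
  P3 (cap 14, load 12): #2, #4 — cost 10×7 + 2×5 = 80
  P5 (cap 14, load 8): #3 — cost 8×2 = 16
  Shipping 132, fixed 158 → total 290.
  Any other capacity-feasible assignment to {P2, P3, P5} ships for at least 132.
Compare {P2, P4, P5}: its best feasible assignment gives total 292.
Compare {P1, P2, P5}: its best feasible assignment gives total 306.
Every other set of open sites that can feasibly serve all demand totals ≥ 292 even under its best assignment. Minimum: 290.

290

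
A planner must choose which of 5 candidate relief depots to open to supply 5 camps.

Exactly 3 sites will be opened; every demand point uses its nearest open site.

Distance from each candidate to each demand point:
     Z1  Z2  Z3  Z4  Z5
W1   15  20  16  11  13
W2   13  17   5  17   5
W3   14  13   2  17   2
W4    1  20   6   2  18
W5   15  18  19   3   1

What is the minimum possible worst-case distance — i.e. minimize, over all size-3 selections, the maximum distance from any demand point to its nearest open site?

Open {W1, W2, W3}.
  Farthest demand point is Z1 at distance 13 (to W2); all others are ≤ 13.
With {W1, W3, W4} the worst case is 13.
With {W2, W3, W4} the worst case is 13.
No size-3 selection achieves below 13.

13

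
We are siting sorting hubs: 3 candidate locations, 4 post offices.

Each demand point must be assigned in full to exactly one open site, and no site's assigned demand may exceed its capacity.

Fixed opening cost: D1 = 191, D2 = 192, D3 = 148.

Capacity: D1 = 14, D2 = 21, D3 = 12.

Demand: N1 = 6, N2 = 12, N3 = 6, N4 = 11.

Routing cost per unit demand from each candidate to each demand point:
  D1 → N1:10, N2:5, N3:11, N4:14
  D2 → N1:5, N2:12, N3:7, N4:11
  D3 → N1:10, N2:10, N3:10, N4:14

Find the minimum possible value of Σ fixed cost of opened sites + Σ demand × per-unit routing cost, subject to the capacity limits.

Open {D1, D2, D3}; cheapest assignment that respects the capacities:
  D1 (cap 14, load 12): N2 — cost 12×5 = 60
  D2 (cap 21, load 17): N1, N4 — cost 6×5 + 11×11 = 151
  D3 (cap 12, load 6): N3 — cost 6×10 = 60
  Shipping 271, fixed 531 → total 802.
  Any other capacity-feasible assignment to {D1, D2, D3} ships for at least 271.
Total demand is 35; every other set of sites either has combined capacity below 35 or cannot fit the demands without splitting one across sites, so {D1, D2, D3} is the only feasible choice of open sites. Minimum: 802.

802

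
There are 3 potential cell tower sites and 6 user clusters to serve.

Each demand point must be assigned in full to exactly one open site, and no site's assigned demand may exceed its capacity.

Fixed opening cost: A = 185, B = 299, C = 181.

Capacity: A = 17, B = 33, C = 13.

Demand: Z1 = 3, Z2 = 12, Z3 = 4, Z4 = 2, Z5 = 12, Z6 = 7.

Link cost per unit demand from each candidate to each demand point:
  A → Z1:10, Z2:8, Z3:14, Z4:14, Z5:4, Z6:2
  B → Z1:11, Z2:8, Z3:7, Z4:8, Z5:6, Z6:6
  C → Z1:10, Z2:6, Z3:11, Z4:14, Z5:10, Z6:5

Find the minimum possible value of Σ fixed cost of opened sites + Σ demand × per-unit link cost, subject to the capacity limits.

Open {A, B}; cheapest assignment that respects the capacities:
  A (cap 17, load 10): Z1, Z6 — cost 3×10 + 7×2 = 44
  B (cap 33, load 30): Z2, Z3, Z4, Z5 — cost 12×8 + 4×7 + 2×8 + 12×6 = 212
  Shipping 256, fixed 484 → total 740.
  Any other capacity-feasible assignment to {A, B} ships for at least 256.
Compare {B, C}: its best feasible assignment gives total 743.
Compare {A, B, C}: its best feasible assignment gives total 897.
Every other set of open sites that can feasibly serve all demand totals ≥ 743 even under its best assignment. Minimum: 740.

740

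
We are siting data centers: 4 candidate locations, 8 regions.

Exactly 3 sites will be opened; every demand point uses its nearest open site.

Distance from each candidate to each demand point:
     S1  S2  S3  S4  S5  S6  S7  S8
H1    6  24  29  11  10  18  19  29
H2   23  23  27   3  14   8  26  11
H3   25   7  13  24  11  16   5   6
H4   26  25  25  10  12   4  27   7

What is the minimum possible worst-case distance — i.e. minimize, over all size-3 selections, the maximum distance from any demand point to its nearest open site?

Open {H1, H2, H3}.
  Farthest demand point is S3 at distance 13 (to H3); all others are ≤ 13.
With {H1, H3, H4} the worst case is 13.
With {H2, H3, H4} the worst case is 23.
No size-3 selection achieves below 13.

13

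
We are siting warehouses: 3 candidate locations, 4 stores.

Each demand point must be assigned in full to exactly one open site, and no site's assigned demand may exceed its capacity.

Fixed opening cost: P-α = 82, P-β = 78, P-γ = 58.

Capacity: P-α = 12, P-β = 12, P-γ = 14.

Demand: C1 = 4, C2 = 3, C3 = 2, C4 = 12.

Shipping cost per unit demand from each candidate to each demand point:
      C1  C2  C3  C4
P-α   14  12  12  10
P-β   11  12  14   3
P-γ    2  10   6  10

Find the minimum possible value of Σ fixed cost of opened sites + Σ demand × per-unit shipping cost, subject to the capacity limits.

222

Open {P-β, P-γ}; cheapest assignment that respects the capacities:
  P-β (cap 12, load 12): C4 — cost 12×3 = 36
  P-γ (cap 14, load 9): C1, C2, C3 — cost 4×2 + 3×10 + 2×6 = 50
  Shipping 86, fixed 136 → total 222.
  Any other capacity-feasible assignment to {P-β, P-γ} ships for at least 86.
Compare {P-α, P-β, P-γ}: its best feasible assignment gives total 304.
Compare {P-α, P-γ}: its best feasible assignment gives total 310.
Every other set of open sites that can feasibly serve all demand totals ≥ 304 even under its best assignment. Minimum: 222.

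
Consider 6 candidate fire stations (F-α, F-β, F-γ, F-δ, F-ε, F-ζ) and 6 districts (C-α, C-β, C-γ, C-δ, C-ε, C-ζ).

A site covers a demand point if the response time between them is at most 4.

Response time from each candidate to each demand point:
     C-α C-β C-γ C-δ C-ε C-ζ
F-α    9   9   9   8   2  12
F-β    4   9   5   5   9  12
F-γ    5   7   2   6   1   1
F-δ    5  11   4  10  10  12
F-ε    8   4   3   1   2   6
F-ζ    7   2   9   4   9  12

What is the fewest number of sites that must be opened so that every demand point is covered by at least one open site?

3

Coverage sets (demand points within 4 of each site):
  F-α: {C-ε}
  F-β: {C-α}
  F-γ: {C-γ, C-ε, C-ζ}
  F-δ: {C-γ}
  F-ε: {C-β, C-γ, C-δ, C-ε}
  F-ζ: {C-β, C-δ}
No 2 sites suffice: every size-2 union leaves at least one demand point uncovered.
But {F-β, F-γ, F-ε} covers everything, so the minimum is 3.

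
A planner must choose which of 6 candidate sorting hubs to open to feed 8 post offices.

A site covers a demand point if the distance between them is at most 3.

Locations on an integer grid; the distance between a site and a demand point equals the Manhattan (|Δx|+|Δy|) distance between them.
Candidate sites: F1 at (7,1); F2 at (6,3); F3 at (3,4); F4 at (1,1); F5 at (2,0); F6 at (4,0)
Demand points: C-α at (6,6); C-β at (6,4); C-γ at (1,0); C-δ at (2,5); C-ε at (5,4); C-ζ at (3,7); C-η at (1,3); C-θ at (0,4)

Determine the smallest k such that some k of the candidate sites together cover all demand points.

3

Coverage sets (demand points within 3 of each site):
  F1: {}
  F2: {C-α, C-β, C-ε}
  F3: {C-β, C-δ, C-ε, C-ζ, C-η, C-θ}
  F4: {C-γ, C-η}
  F5: {C-γ}
  F6: {C-γ}
No 2 sites suffice: every size-2 union leaves at least one demand point uncovered.
But {F2, F3, F4} covers everything, so the minimum is 3.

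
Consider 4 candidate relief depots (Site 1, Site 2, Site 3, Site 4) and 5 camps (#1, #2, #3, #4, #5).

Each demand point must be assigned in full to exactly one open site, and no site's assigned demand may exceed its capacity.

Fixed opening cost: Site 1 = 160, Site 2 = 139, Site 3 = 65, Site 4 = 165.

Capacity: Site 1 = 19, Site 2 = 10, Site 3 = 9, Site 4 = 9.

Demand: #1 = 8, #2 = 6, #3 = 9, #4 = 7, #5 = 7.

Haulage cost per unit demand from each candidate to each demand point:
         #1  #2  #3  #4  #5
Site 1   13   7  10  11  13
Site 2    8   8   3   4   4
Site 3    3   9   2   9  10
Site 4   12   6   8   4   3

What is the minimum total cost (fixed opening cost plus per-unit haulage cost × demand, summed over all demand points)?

720

Open {Site 1, Site 2, Site 3, Site 4}; cheapest assignment that respects the capacities:
  Site 1 (cap 19, load 13): #2, #4 — cost 6×7 + 7×11 = 119
  Site 2 (cap 10, load 9): #3 — cost 9×3 = 27
  Site 3 (cap 9, load 8): #1 — cost 8×3 = 24
  Site 4 (cap 9, load 7): #5 — cost 7×3 = 21
  Shipping 191, fixed 529 → total 720.
  Any other capacity-feasible assignment to {Site 1, Site 2, Site 3, Site 4} ships for at least 191.
Total demand is 37; every other set of sites either has combined capacity below 37 or cannot fit the demands without splitting one across sites, so {Site 1, Site 2, Site 3, Site 4} is the only feasible choice of open sites. Minimum: 720.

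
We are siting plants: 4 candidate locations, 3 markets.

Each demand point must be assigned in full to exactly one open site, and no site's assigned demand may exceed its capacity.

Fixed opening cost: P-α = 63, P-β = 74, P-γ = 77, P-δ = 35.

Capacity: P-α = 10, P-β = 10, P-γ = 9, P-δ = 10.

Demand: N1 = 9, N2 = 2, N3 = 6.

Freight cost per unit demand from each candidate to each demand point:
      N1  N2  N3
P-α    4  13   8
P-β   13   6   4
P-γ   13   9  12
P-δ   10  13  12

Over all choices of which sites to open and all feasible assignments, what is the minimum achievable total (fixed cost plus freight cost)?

Open {P-α, P-β}; cheapest assignment that respects the capacities:
  P-α (cap 10, load 9): N1 — cost 9×4 = 36
  P-β (cap 10, load 8): N2, N3 — cost 2×6 + 6×4 = 36
  Shipping 72, fixed 137 → total 209.
  Any other capacity-feasible assignment to {P-α, P-β} ships for at least 72.
Compare {P-α, P-δ}: its best feasible assignment gives total 232.
Compare {P-β, P-δ}: its best feasible assignment gives total 235.
Every other set of open sites that can feasibly serve all demand totals ≥ 232 even under its best assignment. Minimum: 209.

209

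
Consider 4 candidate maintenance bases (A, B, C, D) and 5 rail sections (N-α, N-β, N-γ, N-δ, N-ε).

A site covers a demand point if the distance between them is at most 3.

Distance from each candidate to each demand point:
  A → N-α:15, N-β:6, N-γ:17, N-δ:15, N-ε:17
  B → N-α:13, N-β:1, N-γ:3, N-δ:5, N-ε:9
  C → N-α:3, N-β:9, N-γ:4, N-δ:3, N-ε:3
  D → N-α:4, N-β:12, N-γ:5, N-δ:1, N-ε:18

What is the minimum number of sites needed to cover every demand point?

Coverage sets (demand points within 3 of each site):
  A: {}
  B: {N-β, N-γ}
  C: {N-α, N-δ, N-ε}
  D: {N-δ}
No single site covers all 5 demand points.
But {B, C} covers everything, so the minimum is 2.

2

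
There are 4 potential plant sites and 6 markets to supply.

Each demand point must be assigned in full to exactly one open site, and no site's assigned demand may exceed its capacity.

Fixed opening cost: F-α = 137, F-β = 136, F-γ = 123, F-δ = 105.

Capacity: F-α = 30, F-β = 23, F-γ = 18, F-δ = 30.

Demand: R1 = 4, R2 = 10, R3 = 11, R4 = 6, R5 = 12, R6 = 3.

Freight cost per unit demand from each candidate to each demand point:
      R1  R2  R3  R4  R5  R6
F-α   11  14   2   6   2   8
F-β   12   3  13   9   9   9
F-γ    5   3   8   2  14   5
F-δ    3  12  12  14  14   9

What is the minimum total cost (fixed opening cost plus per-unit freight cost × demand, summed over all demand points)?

407

Open {F-α, F-γ}; cheapest assignment that respects the capacities:
  F-α (cap 30, load 29): R3, R4, R5 — cost 11×2 + 6×6 + 12×2 = 82
  F-γ (cap 18, load 17): R1, R2, R6 — cost 4×5 + 10×3 + 3×5 = 65
  Shipping 147, fixed 260 → total 407.
  Any other capacity-feasible assignment to {F-α, F-γ} ships for at least 147.
Compare {F-α, F-β}: its best feasible assignment gives total 460.
Compare {F-α, F-δ}: its best feasible assignment gives total 483.
Every other set of open sites that can feasibly serve all demand totals ≥ 460 even under its best assignment. Minimum: 407.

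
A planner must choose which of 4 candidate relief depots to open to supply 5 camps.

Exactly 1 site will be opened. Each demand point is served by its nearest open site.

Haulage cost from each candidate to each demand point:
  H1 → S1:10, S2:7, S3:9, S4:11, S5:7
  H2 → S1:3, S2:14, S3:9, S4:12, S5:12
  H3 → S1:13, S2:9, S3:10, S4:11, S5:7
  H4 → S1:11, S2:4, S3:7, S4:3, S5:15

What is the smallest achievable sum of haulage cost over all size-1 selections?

40

Open {H4}.
  S1→H4 11, S2→H4 4, S3→H4 7, S4→H4 3, S5→H4 15  ⇒ total 40.
Compare {H1}: total 44.
Compare {H2}: total 50.
No size-1 selection does better; minimum is 40.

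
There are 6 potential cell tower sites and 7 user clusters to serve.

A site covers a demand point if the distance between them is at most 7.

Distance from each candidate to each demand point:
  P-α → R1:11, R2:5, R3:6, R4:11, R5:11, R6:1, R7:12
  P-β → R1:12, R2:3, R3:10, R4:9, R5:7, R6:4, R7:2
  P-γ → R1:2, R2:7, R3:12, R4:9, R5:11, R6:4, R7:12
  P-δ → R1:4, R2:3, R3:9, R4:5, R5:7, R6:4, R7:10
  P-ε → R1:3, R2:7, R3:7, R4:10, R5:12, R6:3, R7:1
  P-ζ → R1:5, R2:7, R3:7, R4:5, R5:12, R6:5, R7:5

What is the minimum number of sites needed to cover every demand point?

Coverage sets (demand points within 7 of each site):
  P-α: {R2, R3, R6}
  P-β: {R2, R5, R6, R7}
  P-γ: {R1, R2, R6}
  P-δ: {R1, R2, R4, R5, R6}
  P-ε: {R1, R2, R3, R6, R7}
  P-ζ: {R1, R2, R3, R4, R6, R7}
No single site covers all 7 demand points.
But {P-β, P-ζ} covers everything, so the minimum is 2.

2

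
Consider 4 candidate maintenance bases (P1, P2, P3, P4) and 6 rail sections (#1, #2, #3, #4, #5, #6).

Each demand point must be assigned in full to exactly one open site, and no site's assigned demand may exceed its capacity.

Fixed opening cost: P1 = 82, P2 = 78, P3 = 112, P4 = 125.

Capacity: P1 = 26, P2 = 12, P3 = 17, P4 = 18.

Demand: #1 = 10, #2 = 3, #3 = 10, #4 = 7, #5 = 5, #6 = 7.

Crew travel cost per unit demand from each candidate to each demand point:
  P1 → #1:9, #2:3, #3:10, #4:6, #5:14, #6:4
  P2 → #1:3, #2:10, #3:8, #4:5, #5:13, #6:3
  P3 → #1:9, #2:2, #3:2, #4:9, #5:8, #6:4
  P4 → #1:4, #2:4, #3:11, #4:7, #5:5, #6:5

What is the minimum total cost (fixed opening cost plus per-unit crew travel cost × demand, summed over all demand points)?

Open {P1, P2, P3}; cheapest assignment that respects the capacities:
  P1 (cap 26, load 17): #2, #4, #6 — cost 3×3 + 7×6 + 7×4 = 79
  P2 (cap 12, load 10): #1 — cost 10×3 = 30
  P3 (cap 17, load 15): #3, #5 — cost 10×2 + 5×8 = 60
  Shipping 169, fixed 272 → total 441.
  Any other capacity-feasible assignment to {P1, P2, P3} ships for at least 169.
Compare {P1, P3}: its best feasible assignment gives total 453.
Compare {P1, P4}: its best feasible assignment gives total 454.
Every other set of open sites that can feasibly serve all demand totals ≥ 453 even under its best assignment. Minimum: 441.

441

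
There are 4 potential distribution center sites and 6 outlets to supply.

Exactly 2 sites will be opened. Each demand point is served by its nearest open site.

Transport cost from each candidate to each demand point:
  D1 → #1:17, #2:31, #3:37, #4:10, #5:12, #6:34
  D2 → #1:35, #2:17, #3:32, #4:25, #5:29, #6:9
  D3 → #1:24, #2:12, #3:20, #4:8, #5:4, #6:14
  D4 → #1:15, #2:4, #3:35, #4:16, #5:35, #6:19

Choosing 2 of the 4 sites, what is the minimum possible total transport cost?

Open {D3, D4}.
  #1→D4 15, #2→D4 4, #3→D3 20, #4→D3 8, #5→D3 4, #6→D3 14  ⇒ total 65.
Compare {D1, D3}: total 75.
Compare {D2, D3}: total 77.
No size-2 selection does better; minimum is 65.

65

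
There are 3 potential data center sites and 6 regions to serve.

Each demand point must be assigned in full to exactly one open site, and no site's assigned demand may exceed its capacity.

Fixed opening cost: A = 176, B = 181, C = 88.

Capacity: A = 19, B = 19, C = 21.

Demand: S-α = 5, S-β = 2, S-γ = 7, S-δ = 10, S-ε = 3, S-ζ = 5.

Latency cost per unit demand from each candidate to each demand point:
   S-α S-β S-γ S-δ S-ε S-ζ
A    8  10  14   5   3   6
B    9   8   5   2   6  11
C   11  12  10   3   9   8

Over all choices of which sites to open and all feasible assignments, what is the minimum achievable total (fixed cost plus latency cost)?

Open {B, C}; cheapest assignment that respects the capacities:
  B (cap 19, load 17): S-α, S-β, S-γ, S-ε — cost 5×9 + 2×8 + 7×5 + 3×6 = 114
  C (cap 21, load 15): S-δ, S-ζ — cost 10×3 + 5×8 = 70
  Shipping 184, fixed 269 → total 453.
  Any other capacity-feasible assignment to {B, C} ships for at least 184.
Compare {A, C}: its best feasible assignment gives total 463.
Compare {A, B}: its best feasible assignment gives total 507.
Every other set of open sites that can feasibly serve all demand totals ≥ 463 even under its best assignment. Minimum: 453.

453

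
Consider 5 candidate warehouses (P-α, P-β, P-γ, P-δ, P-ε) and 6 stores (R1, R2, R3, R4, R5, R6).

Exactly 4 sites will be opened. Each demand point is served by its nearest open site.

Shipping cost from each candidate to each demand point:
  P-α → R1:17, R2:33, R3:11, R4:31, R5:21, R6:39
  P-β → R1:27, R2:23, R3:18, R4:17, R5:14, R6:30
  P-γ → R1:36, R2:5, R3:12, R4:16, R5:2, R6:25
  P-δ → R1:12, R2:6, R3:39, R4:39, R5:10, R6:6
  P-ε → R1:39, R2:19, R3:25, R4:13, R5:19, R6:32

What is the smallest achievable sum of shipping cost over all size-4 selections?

Open {P-α, P-γ, P-δ, P-ε}.
  R1→P-δ 12, R2→P-γ 5, R3→P-α 11, R4→P-ε 13, R5→P-γ 2, R6→P-δ 6  ⇒ total 49.
Compare {P-β, P-γ, P-δ, P-ε}: total 50.
Compare {P-α, P-β, P-γ, P-δ}: total 52.
No size-4 selection does better; minimum is 49.

49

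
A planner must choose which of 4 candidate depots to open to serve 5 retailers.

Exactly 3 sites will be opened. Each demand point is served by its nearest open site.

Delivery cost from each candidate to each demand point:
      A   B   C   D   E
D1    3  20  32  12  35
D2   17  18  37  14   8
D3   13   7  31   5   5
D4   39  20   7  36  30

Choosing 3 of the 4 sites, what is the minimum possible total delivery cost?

Open {D1, D3, D4}.
  A→D1 3, B→D3 7, C→D4 7, D→D3 5, E→D3 5  ⇒ total 27.
Compare {D2, D3, D4}: total 37.
Compare {D1, D2, D4}: total 48.
No size-3 selection does better; minimum is 27.

27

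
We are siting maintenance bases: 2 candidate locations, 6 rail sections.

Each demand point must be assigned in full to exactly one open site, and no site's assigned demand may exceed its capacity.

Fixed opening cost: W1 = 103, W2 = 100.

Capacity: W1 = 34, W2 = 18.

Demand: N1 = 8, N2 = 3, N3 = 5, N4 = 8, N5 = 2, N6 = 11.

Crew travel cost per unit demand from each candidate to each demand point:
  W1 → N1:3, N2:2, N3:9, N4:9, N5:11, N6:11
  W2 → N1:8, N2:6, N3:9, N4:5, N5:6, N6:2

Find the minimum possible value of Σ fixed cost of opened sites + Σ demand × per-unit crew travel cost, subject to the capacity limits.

Open {W1, W2}; cheapest assignment that respects the capacities:
  W1 (cap 34, load 24): N1, N2, N3, N4 — cost 8×3 + 3×2 + 5×9 + 8×9 = 147
  W2 (cap 18, load 13): N5, N6 — cost 2×6 + 11×2 = 34
  Shipping 181, fixed 203 → total 384.
  Any other capacity-feasible assignment to {W1, W2} ships for at least 181.
Total demand is 37 and no other set of sites has combined capacity ≥ 37, so {W1, W2} is the only feasible choice of open sites. Minimum: 384.

384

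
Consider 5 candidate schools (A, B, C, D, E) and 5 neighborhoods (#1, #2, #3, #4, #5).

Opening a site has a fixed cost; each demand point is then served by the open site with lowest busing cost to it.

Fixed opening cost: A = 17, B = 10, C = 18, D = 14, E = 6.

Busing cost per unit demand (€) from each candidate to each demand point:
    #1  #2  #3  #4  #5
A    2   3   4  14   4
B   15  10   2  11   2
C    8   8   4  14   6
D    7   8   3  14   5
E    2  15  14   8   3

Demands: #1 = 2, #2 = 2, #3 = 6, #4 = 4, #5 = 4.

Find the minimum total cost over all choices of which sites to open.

Open {B, E}: assign each demand point to its cheapest open site.
  #1→E 2×2=4, #2→B 2×10=20, #3→B 6×2=12, #4→E 4×8=32, #5→B 4×2=8
  busing cost 76, fixed 16 → total 92.
Compare {A, B, E}: busing cost 62 + fixed 33 = 95.
Compare {A, B}: busing cost 74 + fixed 27 = 101.
Compare {A, E}: busing cost 78 + fixed 23 = 101.
All other subsets cost ≥ 95. Minimum total cost: 92.

92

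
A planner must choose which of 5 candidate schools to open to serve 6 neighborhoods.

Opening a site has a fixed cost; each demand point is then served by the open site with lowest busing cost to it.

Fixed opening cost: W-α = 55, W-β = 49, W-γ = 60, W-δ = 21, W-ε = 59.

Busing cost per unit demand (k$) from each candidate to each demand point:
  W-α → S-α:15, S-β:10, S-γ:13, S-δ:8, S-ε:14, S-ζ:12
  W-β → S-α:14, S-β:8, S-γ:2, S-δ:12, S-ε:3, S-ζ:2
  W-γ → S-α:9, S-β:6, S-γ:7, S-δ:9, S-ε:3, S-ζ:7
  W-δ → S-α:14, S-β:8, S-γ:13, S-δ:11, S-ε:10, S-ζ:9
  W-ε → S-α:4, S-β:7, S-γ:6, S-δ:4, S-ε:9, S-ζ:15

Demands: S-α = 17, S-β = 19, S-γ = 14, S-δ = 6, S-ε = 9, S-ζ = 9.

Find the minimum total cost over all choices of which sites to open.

Open {W-β, W-ε}: assign each demand point to its cheapest open site.
  S-α→W-ε 17×4=68, S-β→W-ε 19×7=133, S-γ→W-β 14×2=28, S-δ→W-ε 6×4=24, S-ε→W-β 9×3=27, S-ζ→W-β 9×2=18
  busing cost 298, fixed 108 → total 406.
Compare {W-β, W-δ, W-ε}: busing cost 298 + fixed 129 = 427.
Compare {W-β, W-γ, W-ε}: busing cost 279 + fixed 168 = 447.
Compare {W-α, W-β, W-ε}: busing cost 298 + fixed 163 = 461.
All other subsets cost ≥ 427. Minimum total cost: 406.

406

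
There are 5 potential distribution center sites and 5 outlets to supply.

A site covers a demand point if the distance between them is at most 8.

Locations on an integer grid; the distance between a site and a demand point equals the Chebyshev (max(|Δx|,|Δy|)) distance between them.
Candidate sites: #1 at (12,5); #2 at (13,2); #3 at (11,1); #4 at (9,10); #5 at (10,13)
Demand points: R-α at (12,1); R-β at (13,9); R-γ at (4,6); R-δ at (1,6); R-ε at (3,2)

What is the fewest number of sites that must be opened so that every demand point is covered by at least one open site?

Coverage sets (demand points within 8 of each site):
  #1: {R-α, R-β, R-γ}
  #2: {R-α, R-β}
  #3: {R-α, R-β, R-γ, R-ε}
  #4: {R-β, R-γ, R-δ, R-ε}
  #5: {R-β, R-γ}
No single site covers all 5 demand points.
But {#1, #4} covers everything, so the minimum is 2.

2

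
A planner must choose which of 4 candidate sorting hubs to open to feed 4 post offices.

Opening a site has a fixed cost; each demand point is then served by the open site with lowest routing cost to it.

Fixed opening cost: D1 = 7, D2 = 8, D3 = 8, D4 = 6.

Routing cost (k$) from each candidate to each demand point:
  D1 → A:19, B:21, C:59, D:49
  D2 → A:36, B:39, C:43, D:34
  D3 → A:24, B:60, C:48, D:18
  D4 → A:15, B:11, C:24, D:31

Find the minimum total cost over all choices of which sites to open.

Open {D3, D4}: assign each demand point to its cheapest open site.
  A→D4 15, B→D4 11, C→D4 24, D→D3 18
  routing cost 68, fixed 14 → total 82.
Compare {D4}: routing cost 81 + fixed 6 = 87.
Compare {D1, D3, D4}: routing cost 68 + fixed 21 = 89.
Compare {D2, D3, D4}: routing cost 68 + fixed 22 = 90.
All other subsets cost ≥ 87. Minimum total cost: 82.

82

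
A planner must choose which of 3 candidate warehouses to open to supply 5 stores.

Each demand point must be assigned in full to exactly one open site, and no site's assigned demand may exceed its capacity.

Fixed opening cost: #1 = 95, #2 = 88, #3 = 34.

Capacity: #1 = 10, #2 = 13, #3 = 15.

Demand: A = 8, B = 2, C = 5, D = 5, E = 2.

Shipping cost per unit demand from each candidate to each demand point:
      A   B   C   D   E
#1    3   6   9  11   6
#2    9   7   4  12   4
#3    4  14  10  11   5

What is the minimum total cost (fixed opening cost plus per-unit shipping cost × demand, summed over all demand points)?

Open {#2, #3}; cheapest assignment that respects the capacities:
  #2 (cap 13, load 9): B, C, E — cost 2×7 + 5×4 + 2×4 = 42
  #3 (cap 15, load 13): A, D — cost 8×4 + 5×11 = 87
  Shipping 129, fixed 122 → total 251.
  Any other capacity-feasible assignment to {#2, #3} ships for at least 129.
Compare {#1, #3}: its best feasible assignment gives total 280.
Compare {#1, #2}: its best feasible assignment gives total 307.
Every other set of open sites that can feasibly serve all demand totals ≥ 280 even under its best assignment. Minimum: 251.

251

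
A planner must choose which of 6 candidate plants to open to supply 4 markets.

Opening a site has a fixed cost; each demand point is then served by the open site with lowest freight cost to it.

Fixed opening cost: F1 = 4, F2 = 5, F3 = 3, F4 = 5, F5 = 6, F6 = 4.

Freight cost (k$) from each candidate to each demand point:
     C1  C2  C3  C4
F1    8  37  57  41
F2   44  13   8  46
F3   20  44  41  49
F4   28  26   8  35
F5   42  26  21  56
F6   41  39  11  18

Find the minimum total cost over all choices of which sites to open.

Open {F1, F2, F6}: assign each demand point to its cheapest open site.
  C1→F1 8, C2→F2 13, C3→F2 8, C4→F6 18
  freight cost 47, fixed 13 → total 60.
Compare {F1, F2, F3, F6}: freight cost 47 + fixed 16 = 63.
Compare {F1, F2, F4, F6}: freight cost 47 + fixed 18 = 65.
Compare {F1, F2, F5, F6}: freight cost 47 + fixed 19 = 66.
All other subsets cost ≥ 63. Minimum total cost: 60.

60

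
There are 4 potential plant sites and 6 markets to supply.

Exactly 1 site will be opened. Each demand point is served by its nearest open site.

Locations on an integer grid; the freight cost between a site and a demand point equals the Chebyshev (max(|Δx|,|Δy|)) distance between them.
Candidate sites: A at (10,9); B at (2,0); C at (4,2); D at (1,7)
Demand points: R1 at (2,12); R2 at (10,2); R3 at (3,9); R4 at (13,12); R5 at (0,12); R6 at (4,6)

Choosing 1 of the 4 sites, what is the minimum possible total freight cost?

36

Open {D}.
  R1→D 5, R2→D 9, R3→D 2, R4→D 12, R5→D 5, R6→D 3  ⇒ total 36.
Compare {A}: total 41.
Compare {C}: total 47.
No size-1 selection does better; minimum is 36.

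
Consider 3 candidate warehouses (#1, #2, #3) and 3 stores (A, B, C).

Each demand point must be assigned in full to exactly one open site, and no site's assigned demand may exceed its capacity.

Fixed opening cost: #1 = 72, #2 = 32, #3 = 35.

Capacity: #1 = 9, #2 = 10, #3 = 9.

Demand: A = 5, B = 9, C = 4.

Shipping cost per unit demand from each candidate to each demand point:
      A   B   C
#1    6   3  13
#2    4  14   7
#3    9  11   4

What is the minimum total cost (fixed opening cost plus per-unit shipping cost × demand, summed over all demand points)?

179

Open {#1, #2}; cheapest assignment that respects the capacities:
  #1 (cap 9, load 9): B — cost 9×3 = 27
  #2 (cap 10, load 9): A, C — cost 5×4 + 4×7 = 48
  Shipping 75, fixed 104 → total 179.
  Any other capacity-feasible assignment to {#1, #2} ships for at least 75.
Compare {#1, #3}: its best feasible assignment gives total 195.
Compare {#1, #2, #3}: its best feasible assignment gives total 202.
Every other set of open sites that can feasibly serve all demand totals ≥ 195 even under its best assignment. Minimum: 179.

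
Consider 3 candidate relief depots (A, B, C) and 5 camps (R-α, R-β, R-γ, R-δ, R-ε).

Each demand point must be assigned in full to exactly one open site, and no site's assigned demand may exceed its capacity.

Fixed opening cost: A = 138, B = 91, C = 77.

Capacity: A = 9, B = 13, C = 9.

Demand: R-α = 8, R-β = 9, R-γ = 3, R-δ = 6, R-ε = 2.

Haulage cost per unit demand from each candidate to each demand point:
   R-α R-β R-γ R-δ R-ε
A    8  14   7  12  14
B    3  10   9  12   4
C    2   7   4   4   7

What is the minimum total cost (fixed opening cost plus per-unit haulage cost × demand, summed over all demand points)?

494

Open {A, B, C}; cheapest assignment that respects the capacities:
  A (cap 9, load 9): R-γ, R-δ — cost 3×7 + 6×12 = 93
  B (cap 13, load 10): R-α, R-ε — cost 8×3 + 2×4 = 32
  C (cap 9, load 9): R-β — cost 9×7 = 63
  Shipping 188, fixed 306 → total 494.
  Any other capacity-feasible assignment to {A, B, C} ships for at least 188.
Total demand is 28 and no other set of sites has combined capacity ≥ 28, so {A, B, C} is the only feasible choice of open sites. Minimum: 494.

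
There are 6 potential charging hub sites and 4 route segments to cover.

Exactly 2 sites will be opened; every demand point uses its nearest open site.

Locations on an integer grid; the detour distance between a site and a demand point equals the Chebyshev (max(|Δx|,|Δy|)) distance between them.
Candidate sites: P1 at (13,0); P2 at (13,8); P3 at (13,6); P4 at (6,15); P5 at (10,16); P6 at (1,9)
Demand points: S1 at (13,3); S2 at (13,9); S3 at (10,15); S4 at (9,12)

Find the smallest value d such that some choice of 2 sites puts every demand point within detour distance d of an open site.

Open {P3, P4}.
  Farthest demand point is S3 at detour distance 4 (to P4); all others are ≤ 4.
With {P3, P5} the worst case is 4.
With {P2, P4} the worst case is 5.
No size-2 selection achieves below 4.

4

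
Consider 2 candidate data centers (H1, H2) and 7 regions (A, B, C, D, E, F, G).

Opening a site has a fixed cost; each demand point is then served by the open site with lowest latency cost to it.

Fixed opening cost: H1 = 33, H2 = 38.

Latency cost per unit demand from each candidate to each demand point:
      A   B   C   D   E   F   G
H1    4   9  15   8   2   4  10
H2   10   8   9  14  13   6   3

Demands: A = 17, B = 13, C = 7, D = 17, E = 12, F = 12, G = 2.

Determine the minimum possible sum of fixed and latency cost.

520

Open {H1, H2}: assign each demand point to its cheapest open site.
  A→H1 17×4=68, B→H2 13×8=104, C→H2 7×9=63, D→H1 17×8=136, E→H1 12×2=24, F→H1 12×4=48, G→H2 2×3=6
  latency cost 449, fixed 71 → total 520.
Compare {H1}: latency cost 518 + fixed 33 = 551.
Compare {H2}: latency cost 809 + fixed 38 = 847.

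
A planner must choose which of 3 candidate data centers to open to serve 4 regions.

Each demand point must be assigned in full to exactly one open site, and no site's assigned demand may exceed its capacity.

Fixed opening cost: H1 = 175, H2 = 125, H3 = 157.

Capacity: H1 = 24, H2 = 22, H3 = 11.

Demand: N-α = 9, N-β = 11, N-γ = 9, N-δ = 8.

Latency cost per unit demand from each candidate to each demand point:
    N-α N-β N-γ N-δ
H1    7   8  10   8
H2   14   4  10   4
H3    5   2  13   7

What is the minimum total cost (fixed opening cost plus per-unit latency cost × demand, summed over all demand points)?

Open {H1, H2}; cheapest assignment that respects the capacities:
  H1 (cap 24, load 18): N-α, N-γ — cost 9×7 + 9×10 = 153
  H2 (cap 22, load 19): N-β, N-δ — cost 11×4 + 8×4 = 76
  Shipping 229, fixed 300 → total 529.
  Any other capacity-feasible assignment to {H1, H2} ships for at least 229.
Compare {H1, H2, H3}: its best feasible assignment gives total 664.
Every other set of open sites that can feasibly serve all demand totals ≥ 664 even under its best assignment. Minimum: 529.

529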